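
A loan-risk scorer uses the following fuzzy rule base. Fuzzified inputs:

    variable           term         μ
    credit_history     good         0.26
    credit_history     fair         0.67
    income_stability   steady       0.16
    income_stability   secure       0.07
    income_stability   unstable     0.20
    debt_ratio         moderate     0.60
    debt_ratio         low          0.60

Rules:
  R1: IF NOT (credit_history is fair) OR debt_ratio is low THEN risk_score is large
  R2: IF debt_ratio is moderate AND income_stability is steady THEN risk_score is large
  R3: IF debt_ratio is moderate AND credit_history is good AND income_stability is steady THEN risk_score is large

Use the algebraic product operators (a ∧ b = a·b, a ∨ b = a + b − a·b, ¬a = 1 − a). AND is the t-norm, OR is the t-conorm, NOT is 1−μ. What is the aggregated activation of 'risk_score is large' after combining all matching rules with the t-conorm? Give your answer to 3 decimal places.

0.764

R1: ¬fair=1−0.67=0.33, low=0.60; OR[a + b − a·b] → w = 0.7320
R2: moderate=0.60, steady=0.16; AND[a·b] → w = 0.0960
R3: moderate=0.60, good=0.26, steady=0.16; AND[a·b] → w = 0.0250
Rules with consequent 'large': {R1, R2, R3} → strengths 0.7320, 0.0960, 0.0250
Aggregate via t-conorm [a + b − a·b]: 0.7638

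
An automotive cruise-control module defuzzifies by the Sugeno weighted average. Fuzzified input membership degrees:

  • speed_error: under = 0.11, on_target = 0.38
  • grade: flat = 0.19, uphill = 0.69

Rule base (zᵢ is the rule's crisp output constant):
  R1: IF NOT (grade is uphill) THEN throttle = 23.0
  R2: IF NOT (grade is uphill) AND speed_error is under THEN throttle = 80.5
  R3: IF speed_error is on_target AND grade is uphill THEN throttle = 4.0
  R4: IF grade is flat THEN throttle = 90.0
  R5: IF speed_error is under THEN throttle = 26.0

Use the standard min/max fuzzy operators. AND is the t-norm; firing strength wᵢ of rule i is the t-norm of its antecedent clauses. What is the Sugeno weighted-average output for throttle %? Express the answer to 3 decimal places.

R1 (z=23.0): ¬uphill=1−0.69=0.31 → w = 0.31
R2 (z=80.5): ¬uphill=1−0.69=0.31, under=0.11; AND[min(a, b)] → w = 0.11
R3 (z=4.0): on_target=0.38, uphill=0.69; AND[min(a, b)] → w = 0.38
R4 (z=90.0): flat=0.19 → w = 0.19
R5 (z=26.0): under=0.11 → w = 0.11
Weighted average = (0.31·23.0 + 0.11·80.5 + 0.38·4.0 + 0.19·90.0 + 0.11·26.0) / (0.31 + 0.11 + 0.38 + 0.19 + 0.11)
  = 37.4650 / 1.1000 = 34.059

34.059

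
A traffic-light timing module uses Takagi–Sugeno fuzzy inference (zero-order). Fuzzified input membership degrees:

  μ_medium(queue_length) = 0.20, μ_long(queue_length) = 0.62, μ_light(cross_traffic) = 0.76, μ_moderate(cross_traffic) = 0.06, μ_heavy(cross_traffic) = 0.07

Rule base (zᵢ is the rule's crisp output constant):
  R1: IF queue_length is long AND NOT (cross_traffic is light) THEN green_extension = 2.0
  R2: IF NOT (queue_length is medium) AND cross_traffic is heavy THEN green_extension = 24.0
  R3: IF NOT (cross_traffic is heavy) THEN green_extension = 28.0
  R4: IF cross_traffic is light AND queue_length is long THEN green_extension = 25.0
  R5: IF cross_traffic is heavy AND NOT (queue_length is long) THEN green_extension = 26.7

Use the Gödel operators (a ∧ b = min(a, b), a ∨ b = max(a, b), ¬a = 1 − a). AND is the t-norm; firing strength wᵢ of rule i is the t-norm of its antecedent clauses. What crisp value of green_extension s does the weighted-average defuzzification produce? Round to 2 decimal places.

R1 (z=2.0): long=0.62, ¬light=1−0.76=0.24; AND[min(a, b)] → w = 0.24
R2 (z=24.0): ¬medium=1−0.20=0.80, heavy=0.07; AND[min(a, b)] → w = 0.07
R3 (z=28.0): ¬heavy=1−0.07=0.93 → w = 0.93
R4 (z=25.0): light=0.76, long=0.62; AND[min(a, b)] → w = 0.62
R5 (z=26.7): heavy=0.07, ¬long=1−0.62=0.38; AND[min(a, b)] → w = 0.07
Weighted average = (0.24·2.0 + 0.07·24.0 + 0.93·28.0 + 0.62·25.0 + 0.07·26.7) / (0.24 + 0.07 + 0.93 + 0.62 + 0.07)
  = 45.5690 / 1.9300 = 23.61

23.61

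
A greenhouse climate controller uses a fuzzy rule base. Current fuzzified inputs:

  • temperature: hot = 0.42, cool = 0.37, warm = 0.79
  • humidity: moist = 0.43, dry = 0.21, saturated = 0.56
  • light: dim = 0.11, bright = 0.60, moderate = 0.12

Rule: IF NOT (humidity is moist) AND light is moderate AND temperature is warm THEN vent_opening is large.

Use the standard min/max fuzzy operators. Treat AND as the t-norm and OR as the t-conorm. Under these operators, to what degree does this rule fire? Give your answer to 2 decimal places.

0.12

firing strength: ¬moist=1−0.43=0.57, moderate=0.12, warm=0.79; AND[min(a, b)] → w = 0.12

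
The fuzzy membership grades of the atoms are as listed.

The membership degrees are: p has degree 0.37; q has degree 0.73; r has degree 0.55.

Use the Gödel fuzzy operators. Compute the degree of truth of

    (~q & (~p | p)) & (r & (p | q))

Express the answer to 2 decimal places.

0.27

~q = 1 − 0.73 = 0.27
~p = 1 − 0.37 = 0.63
~p | p = max(a, b) on (0.63, 0.37) = 0.63
~q & (~p | p) = min(a, b) on (0.27, 0.63) = 0.27
p | q = max(a, b) on (0.37, 0.73) = 0.73
r & (p | q) = min(a, b) on (0.55, 0.73) = 0.55
(~q & (~p | p)) & (r & (p | q)) = min(a, b) on (0.27, 0.55) = 0.27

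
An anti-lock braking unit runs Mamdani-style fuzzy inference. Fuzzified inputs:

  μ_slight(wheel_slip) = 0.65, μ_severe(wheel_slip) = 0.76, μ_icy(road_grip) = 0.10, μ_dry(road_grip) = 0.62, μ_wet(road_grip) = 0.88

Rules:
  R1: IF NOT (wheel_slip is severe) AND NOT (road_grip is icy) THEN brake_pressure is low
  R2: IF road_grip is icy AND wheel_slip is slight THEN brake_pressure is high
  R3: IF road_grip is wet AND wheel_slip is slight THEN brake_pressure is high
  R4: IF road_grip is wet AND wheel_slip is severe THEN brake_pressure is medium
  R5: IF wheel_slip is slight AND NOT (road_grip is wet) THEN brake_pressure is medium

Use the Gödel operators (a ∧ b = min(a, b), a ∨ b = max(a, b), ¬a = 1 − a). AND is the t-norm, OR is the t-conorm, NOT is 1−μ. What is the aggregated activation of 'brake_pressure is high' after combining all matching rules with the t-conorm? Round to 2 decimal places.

R1: ¬severe=1−0.76=0.24, ¬icy=1−0.10=0.90; AND[min(a, b)] → w = 0.24
R2: icy=0.10, slight=0.65; AND[min(a, b)] → w = 0.10
R3: wet=0.88, slight=0.65; AND[min(a, b)] → w = 0.65
R4: wet=0.88, severe=0.76; AND[min(a, b)] → w = 0.76
R5: slight=0.65, ¬wet=1−0.88=0.12; AND[min(a, b)] → w = 0.12
Rules with consequent 'high': {R2, R3} → strengths 0.10, 0.65
Aggregate via t-conorm [max(a, b)]: 0.65

0.65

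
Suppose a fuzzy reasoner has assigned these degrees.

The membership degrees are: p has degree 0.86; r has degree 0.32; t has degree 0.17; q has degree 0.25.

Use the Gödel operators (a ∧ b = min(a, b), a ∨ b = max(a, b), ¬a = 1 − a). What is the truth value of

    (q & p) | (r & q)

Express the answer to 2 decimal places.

0.25

q & p = min(a, b) on (0.25, 0.86) = 0.25
r & q = min(a, b) on (0.32, 0.25) = 0.25
(q & p) | (r & q) = max(a, b) on (0.25, 0.25) = 0.25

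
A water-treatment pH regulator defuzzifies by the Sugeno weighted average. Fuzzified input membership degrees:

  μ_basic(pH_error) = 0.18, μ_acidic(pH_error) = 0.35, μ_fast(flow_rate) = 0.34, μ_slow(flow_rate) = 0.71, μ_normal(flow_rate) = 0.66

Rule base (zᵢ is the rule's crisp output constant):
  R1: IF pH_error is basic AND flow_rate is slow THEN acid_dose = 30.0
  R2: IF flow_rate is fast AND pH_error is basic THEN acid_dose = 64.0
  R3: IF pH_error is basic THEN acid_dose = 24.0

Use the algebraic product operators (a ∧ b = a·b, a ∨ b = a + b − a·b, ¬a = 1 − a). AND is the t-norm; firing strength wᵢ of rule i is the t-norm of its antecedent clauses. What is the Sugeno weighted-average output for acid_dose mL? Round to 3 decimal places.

32.712

R1 (z=30.0): basic=0.18, slow=0.71; AND[a·b] → w = 0.1278
R2 (z=64.0): fast=0.34, basic=0.18; AND[a·b] → w = 0.0612
R3 (z=24.0): basic=0.18 → w = 0.1800
Weighted average = (0.1278·30.0 + 0.0612·64.0 + 0.1800·24.0) / (0.1278 + 0.0612 + 0.1800)
  = 12.0708 / 0.3690 = 32.712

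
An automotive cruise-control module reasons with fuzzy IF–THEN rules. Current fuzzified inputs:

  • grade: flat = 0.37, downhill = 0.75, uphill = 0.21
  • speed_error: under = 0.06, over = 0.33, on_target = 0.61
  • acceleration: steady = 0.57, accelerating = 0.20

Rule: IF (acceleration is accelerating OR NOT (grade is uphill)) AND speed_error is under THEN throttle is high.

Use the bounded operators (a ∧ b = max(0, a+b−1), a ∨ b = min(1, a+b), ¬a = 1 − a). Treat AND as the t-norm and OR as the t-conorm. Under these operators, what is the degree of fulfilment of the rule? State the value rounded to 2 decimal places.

0.05

firing strength: (accelerating=0.20 OR ¬uphill=1−0.21=0.79) = 0.99; AND[max(0, a+b−1)] with under=0.06 → w = 0.05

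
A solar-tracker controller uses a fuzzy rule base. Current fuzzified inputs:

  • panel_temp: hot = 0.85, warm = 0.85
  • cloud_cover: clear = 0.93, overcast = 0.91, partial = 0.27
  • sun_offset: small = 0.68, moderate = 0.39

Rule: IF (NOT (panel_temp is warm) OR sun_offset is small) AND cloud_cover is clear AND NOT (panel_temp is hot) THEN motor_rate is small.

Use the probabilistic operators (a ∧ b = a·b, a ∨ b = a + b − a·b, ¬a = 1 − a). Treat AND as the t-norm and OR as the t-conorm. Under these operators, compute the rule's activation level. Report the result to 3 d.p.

firing strength: (¬warm=1−0.85=0.15 OR small=0.68) = 0.7280; AND[a·b] with clear=0.93, ¬hot=1−0.85=0.15 → w = 0.1016

0.102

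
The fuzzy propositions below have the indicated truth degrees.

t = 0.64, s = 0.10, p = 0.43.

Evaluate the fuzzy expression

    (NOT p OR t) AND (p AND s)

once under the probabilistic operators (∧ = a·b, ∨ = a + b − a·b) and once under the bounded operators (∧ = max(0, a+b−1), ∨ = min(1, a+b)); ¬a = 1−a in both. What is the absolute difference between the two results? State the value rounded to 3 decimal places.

Under probabilistic:
  NOT p = 1 − 0.4300 = 0.5700
  NOT p OR t = a + b − a·b on (0.5700, 0.6400) = 0.8452
  p AND s = a·b on (0.4300, 0.1000) = 0.0430
  (NOT p OR t) AND (p AND s) = a·b on (0.8452, 0.0430) = 0.0363
  → value = 0.0363
Under bounded:
  NOT p = 1 − 0.43 = 0.57
  NOT p OR t = min(1, a+b) on (0.57, 0.64) = 1.00
  p AND s = max(0, a+b−1) on (0.43, 0.10) = 0.00
  (NOT p OR t) AND (p AND s) = max(0, a+b−1) on (1.00, 0.00) = 0.00
  → value = 0.0000
|0.0363 − 0.0000| = 0.036

0.036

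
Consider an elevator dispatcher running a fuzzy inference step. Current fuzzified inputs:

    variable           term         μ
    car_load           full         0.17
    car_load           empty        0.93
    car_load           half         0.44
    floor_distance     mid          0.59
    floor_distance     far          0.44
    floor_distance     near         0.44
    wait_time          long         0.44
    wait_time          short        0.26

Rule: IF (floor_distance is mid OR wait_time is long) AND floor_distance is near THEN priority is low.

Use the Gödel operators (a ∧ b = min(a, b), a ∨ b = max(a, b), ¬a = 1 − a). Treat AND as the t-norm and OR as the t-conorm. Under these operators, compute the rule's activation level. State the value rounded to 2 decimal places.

0.44

firing strength: (mid=0.59 OR long=0.44) = 0.59; AND[min(a, b)] with near=0.44 → w = 0.44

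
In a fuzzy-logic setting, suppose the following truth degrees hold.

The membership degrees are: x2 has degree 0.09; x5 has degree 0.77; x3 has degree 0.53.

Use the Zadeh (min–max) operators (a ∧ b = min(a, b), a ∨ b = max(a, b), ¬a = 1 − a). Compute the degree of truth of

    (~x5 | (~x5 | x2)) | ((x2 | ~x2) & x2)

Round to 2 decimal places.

~x5 = 1 − 0.77 = 0.23
~x5 = 1 − 0.77 = 0.23
~x5 | x2 = max(a, b) on (0.23, 0.09) = 0.23
~x5 | (~x5 | x2) = max(a, b) on (0.23, 0.23) = 0.23
~x2 = 1 − 0.09 = 0.91
x2 | ~x2 = max(a, b) on (0.09, 0.91) = 0.91
(x2 | ~x2) & x2 = min(a, b) on (0.91, 0.09) = 0.09
(~x5 | (~x5 | x2)) | ((x2 | ~x2) & x2) = max(a, b) on (0.23, 0.09) = 0.23

0.23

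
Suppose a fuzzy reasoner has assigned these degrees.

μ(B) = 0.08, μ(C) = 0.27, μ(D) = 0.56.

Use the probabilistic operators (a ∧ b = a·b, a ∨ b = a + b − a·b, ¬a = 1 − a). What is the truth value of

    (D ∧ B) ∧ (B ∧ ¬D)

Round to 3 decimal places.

D ∧ B = a·b on (0.5600, 0.0800) = 0.0448
¬D = 1 − 0.5600 = 0.4400
B ∧ ¬D = a·b on (0.0800, 0.4400) = 0.0352
(D ∧ B) ∧ (B ∧ ¬D) = a·b on (0.0448, 0.0352) = 0.0016

0.002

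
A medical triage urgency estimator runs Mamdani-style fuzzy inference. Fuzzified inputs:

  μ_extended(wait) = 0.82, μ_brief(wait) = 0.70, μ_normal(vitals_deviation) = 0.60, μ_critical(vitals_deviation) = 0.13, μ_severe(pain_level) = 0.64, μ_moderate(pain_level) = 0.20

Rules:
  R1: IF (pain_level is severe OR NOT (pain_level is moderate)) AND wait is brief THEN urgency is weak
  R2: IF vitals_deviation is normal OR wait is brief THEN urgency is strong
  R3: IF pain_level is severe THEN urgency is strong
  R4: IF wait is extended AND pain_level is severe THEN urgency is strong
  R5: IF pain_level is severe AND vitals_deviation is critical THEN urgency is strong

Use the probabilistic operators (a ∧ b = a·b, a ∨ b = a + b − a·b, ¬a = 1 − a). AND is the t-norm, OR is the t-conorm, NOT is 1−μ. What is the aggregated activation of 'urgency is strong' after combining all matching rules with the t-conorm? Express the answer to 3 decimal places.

R1: (severe=0.64 OR ¬moderate=1−0.20=0.80) = 0.9280; AND[a·b] with brief=0.70 → w = 0.6496
R2: normal=0.60, brief=0.70; OR[a + b − a·b] → w = 0.8800
R3: severe=0.64 → w = 0.6400
R4: extended=0.82, severe=0.64; AND[a·b] → w = 0.5248
R5: severe=0.64, critical=0.13; AND[a·b] → w = 0.0832
Rules with consequent 'strong': {R2, R3, R4, R5} → strengths 0.8800, 0.6400, 0.5248, 0.0832
Aggregate via t-conorm [a + b − a·b]: 0.9812

0.981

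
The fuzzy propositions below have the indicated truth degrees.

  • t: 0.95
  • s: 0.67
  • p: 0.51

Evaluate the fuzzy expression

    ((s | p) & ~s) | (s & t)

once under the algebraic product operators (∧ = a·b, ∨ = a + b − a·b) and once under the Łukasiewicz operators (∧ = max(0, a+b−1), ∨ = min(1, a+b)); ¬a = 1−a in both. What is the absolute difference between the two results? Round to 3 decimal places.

0.213

Under algebraic product:
  s | p = a + b − a·b on (0.6700, 0.5100) = 0.8383
  ~s = 1 − 0.6700 = 0.3300
  (s | p) & ~s = a·b on (0.8383, 0.3300) = 0.2766
  s & t = a·b on (0.6700, 0.9500) = 0.6365
  ((s | p) & ~s) | (s & t) = a + b − a·b on (0.2766, 0.6365) = 0.7371
  → value = 0.7371
Under Łukasiewicz:
  s | p = min(1, a+b) on (0.67, 0.51) = 1.00
  ~s = 1 − 0.67 = 0.33
  (s | p) & ~s = max(0, a+b−1) on (1.00, 0.33) = 0.33
  s & t = max(0, a+b−1) on (0.67, 0.95) = 0.62
  ((s | p) & ~s) | (s & t) = min(1, a+b) on (0.33, 0.62) = 0.95
  → value = 0.9500
|0.7371 − 0.9500| = 0.213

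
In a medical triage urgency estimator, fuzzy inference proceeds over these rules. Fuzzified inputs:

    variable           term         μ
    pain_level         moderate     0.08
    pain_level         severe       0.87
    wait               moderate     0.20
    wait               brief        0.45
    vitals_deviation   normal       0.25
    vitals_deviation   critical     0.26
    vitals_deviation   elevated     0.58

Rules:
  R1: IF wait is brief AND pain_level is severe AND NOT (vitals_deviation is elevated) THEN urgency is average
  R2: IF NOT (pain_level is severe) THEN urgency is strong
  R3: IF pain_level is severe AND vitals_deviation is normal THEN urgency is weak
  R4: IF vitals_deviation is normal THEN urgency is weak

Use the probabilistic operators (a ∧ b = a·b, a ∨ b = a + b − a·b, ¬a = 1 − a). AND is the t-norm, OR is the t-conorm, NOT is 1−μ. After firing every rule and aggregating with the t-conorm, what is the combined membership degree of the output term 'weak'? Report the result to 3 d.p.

0.413

R1: brief=0.45, severe=0.87, ¬elevated=1−0.58=0.42; AND[a·b] → w = 0.1644
R2: ¬severe=1−0.87=0.13 → w = 0.1300
R3: severe=0.87, normal=0.25; AND[a·b] → w = 0.2175
R4: normal=0.25 → w = 0.2500
Rules with consequent 'weak': {R3, R4} → strengths 0.2175, 0.2500
Aggregate via t-conorm [a + b − a·b]: 0.4131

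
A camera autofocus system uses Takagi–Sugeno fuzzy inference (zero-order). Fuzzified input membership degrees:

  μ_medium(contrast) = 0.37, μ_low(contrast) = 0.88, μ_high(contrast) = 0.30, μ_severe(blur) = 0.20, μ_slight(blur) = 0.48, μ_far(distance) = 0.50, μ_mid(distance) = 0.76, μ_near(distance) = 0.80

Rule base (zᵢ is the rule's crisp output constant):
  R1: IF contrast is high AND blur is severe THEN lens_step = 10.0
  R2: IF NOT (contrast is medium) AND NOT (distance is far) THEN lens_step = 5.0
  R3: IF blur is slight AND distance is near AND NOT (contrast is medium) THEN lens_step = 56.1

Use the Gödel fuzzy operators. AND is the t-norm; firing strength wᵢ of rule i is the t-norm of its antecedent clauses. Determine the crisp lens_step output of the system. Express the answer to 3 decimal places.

R1 (z=10.0): high=0.30, severe=0.20; AND[min(a, b)] → w = 0.20
R2 (z=5.0): ¬medium=1−0.37=0.63, ¬far=1−0.50=0.50; AND[min(a, b)] → w = 0.50
R3 (z=56.1): slight=0.48, near=0.80, ¬medium=1−0.37=0.63; AND[min(a, b)] → w = 0.48
Weighted average = (0.20·10.0 + 0.50·5.0 + 0.48·56.1) / (0.20 + 0.50 + 0.48)
  = 31.4280 / 1.1800 = 26.634

26.634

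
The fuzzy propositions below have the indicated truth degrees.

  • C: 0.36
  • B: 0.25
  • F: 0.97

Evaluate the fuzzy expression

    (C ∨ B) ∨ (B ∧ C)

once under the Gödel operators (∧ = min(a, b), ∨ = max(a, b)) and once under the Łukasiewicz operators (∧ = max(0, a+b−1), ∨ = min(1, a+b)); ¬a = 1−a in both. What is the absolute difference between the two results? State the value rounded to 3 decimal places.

Under Gödel:
  C ∨ B = max(a, b) on (0.36, 0.25) = 0.36
  B ∧ C = min(a, b) on (0.25, 0.36) = 0.25
  (C ∨ B) ∨ (B ∧ C) = max(a, b) on (0.36, 0.25) = 0.36
  → value = 0.3600
Under Łukasiewicz:
  C ∨ B = min(1, a+b) on (0.36, 0.25) = 0.61
  B ∧ C = max(0, a+b−1) on (0.25, 0.36) = 0.00
  (C ∨ B) ∨ (B ∧ C) = min(1, a+b) on (0.61, 0.00) = 0.61
  → value = 0.6100
|0.3600 − 0.6100| = 0.250

0.250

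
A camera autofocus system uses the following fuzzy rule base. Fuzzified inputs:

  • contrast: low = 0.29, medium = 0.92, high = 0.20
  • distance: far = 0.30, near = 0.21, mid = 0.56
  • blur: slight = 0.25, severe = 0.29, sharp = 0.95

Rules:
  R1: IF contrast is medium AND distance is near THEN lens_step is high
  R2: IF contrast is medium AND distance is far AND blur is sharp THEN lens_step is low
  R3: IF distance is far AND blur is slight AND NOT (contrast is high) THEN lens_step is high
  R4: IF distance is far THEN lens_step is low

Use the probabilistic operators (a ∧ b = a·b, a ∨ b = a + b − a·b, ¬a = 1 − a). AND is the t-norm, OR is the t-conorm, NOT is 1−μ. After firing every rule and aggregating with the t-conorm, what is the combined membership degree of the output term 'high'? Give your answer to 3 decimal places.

0.242

R1: medium=0.92, near=0.21; AND[a·b] → w = 0.1932
R2: medium=0.92, far=0.30, sharp=0.95; AND[a·b] → w = 0.2622
R3: far=0.30, slight=0.25, ¬high=1−0.20=0.80; AND[a·b] → w = 0.0600
R4: far=0.30 → w = 0.3000
Rules with consequent 'high': {R1, R3} → strengths 0.1932, 0.0600
Aggregate via t-conorm [a + b − a·b]: 0.2416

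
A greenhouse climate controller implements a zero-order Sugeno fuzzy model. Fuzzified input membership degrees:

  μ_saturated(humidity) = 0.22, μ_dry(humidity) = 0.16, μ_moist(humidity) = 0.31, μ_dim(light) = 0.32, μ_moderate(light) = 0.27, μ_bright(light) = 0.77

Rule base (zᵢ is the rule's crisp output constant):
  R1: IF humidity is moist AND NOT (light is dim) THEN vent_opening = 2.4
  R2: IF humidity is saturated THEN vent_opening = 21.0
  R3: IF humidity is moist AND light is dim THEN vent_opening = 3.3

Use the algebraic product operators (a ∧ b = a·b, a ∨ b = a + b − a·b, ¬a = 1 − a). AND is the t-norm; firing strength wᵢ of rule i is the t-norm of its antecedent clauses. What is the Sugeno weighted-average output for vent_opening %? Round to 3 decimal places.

R1 (z=2.4): moist=0.31, ¬dim=1−0.32=0.68; AND[a·b] → w = 0.2108
R2 (z=21.0): saturated=0.22 → w = 0.2200
R3 (z=3.3): moist=0.31, dim=0.32; AND[a·b] → w = 0.0992
Weighted average = (0.2108·2.4 + 0.2200·21.0 + 0.0992·3.3) / (0.2108 + 0.2200 + 0.0992)
  = 5.4533 / 0.5300 = 10.289

10.289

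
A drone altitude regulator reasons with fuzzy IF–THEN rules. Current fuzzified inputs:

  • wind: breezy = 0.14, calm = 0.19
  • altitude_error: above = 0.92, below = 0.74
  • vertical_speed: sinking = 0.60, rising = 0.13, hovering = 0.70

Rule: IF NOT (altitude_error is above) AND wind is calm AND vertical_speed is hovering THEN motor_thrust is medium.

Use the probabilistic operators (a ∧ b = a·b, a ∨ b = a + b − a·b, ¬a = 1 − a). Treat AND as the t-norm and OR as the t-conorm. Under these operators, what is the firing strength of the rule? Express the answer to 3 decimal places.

0.011

firing strength: ¬above=1−0.92=0.08, calm=0.19, hovering=0.70; AND[a·b] → w = 0.0106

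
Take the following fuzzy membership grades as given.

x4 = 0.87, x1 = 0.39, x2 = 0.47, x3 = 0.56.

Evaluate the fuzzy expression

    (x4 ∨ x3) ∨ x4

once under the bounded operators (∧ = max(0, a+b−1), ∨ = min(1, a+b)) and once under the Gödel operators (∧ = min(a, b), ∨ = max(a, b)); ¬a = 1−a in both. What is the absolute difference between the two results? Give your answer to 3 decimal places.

0.130

Under bounded:
  x4 ∨ x3 = min(1, a+b) on (0.87, 0.56) = 1.00
  (x4 ∨ x3) ∨ x4 = min(1, a+b) on (1.00, 0.87) = 1.00
  → value = 1.0000
Under Gödel:
  x4 ∨ x3 = max(a, b) on (0.87, 0.56) = 0.87
  (x4 ∨ x3) ∨ x4 = max(a, b) on (0.87, 0.87) = 0.87
  → value = 0.8700
|1.0000 − 0.8700| = 0.130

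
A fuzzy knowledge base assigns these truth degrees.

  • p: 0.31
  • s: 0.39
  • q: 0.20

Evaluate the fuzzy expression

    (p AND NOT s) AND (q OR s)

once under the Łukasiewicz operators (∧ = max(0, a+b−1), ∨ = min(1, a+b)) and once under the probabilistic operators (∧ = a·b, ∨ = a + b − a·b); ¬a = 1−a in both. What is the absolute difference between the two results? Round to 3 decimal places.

Under Łukasiewicz:
  NOT s = 1 − 0.39 = 0.61
  p AND NOT s = max(0, a+b−1) on (0.31, 0.61) = 0.00
  q OR s = min(1, a+b) on (0.20, 0.39) = 0.59
  (p AND NOT s) AND (q OR s) = max(0, a+b−1) on (0.00, 0.59) = 0.00
  → value = 0.0000
Under probabilistic:
  NOT s = 1 − 0.3900 = 0.6100
  p AND NOT s = a·b on (0.3100, 0.6100) = 0.1891
  q OR s = a + b − a·b on (0.2000, 0.3900) = 0.5120
  (p AND NOT s) AND (q OR s) = a·b on (0.1891, 0.5120) = 0.0968
  → value = 0.0968
|0.0000 − 0.0968| = 0.097

0.097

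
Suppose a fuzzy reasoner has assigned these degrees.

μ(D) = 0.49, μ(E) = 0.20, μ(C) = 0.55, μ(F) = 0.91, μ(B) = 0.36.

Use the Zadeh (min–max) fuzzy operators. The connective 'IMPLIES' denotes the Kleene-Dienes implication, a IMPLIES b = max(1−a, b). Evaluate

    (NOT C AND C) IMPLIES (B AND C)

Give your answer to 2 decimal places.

0.55

NOT C = 1 − 0.55 = 0.45
NOT C AND C = min(a, b) on (0.45, 0.55) = 0.45
B AND C = min(a, b) on (0.36, 0.55) = 0.36
(NOT C AND C) IMPLIES (B AND C)  [Kleene-Dienes: max(1−a, b)] with a=0.45, b=0.36 → 0.55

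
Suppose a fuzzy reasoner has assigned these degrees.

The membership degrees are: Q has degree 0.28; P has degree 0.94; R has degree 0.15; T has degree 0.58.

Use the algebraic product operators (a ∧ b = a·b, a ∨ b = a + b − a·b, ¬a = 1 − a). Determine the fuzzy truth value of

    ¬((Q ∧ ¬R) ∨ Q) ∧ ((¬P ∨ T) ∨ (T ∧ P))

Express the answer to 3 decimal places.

¬R = 1 − 0.1500 = 0.8500
Q ∧ ¬R = a·b on (0.2800, 0.8500) = 0.2380
(Q ∧ ¬R) ∨ Q = a + b − a·b on (0.2380, 0.2800) = 0.4514
¬((Q ∧ ¬R) ∨ Q) = 1 − 0.4514 = 0.5486
¬P = 1 − 0.9400 = 0.0600
¬P ∨ T = a + b − a·b on (0.0600, 0.5800) = 0.6052
T ∧ P = a·b on (0.5800, 0.9400) = 0.5452
(¬P ∨ T) ∨ (T ∧ P) = a + b − a·b on (0.6052, 0.5452) = 0.8204
¬((Q ∧ ¬R) ∨ Q) ∧ ((¬P ∨ T) ∨ (T ∧ P)) = a·b on (0.5486, 0.8204) = 0.4501

0.450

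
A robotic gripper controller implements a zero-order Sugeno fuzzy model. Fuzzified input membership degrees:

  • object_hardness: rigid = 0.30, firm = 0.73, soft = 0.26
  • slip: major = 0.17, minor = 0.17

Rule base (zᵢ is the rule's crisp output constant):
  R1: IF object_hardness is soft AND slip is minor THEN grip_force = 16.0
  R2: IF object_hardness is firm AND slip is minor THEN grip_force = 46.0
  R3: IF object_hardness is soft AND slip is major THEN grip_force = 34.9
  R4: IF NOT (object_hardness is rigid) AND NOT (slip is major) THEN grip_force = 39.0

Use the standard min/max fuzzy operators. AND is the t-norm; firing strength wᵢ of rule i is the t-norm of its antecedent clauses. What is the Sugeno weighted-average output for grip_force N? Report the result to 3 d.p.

36.176

R1 (z=16.0): soft=0.26, minor=0.17; AND[min(a, b)] → w = 0.17
R2 (z=46.0): firm=0.73, minor=0.17; AND[min(a, b)] → w = 0.17
R3 (z=34.9): soft=0.26, major=0.17; AND[min(a, b)] → w = 0.17
R4 (z=39.0): ¬rigid=1−0.30=0.70, ¬major=1−0.17=0.83; AND[min(a, b)] → w = 0.70
Weighted average = (0.17·16.0 + 0.17·46.0 + 0.17·34.9 + 0.70·39.0) / (0.17 + 0.17 + 0.17 + 0.70)
  = 43.7730 / 1.2100 = 36.176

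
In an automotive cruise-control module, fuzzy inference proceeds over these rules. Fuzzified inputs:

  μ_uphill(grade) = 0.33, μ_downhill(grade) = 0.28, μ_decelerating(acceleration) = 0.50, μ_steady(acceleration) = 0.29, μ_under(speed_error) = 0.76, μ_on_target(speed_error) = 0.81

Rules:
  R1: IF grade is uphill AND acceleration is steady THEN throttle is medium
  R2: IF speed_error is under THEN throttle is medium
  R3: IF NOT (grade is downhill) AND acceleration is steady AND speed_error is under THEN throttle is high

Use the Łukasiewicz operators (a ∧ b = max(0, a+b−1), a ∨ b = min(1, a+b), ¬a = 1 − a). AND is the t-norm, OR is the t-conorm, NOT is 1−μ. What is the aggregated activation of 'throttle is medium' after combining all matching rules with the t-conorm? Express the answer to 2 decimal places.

0.76

R1: uphill=0.33, steady=0.29; AND[max(0, a+b−1)] → w = 0.00
R2: under=0.76 → w = 0.76
R3: ¬downhill=1−0.28=0.72, steady=0.29, under=0.76; AND[max(0, a+b−1)] → w = 0.00
Rules with consequent 'medium': {R1, R2} → strengths 0.00, 0.76
Aggregate via t-conorm [min(1, a+b)]: 0.76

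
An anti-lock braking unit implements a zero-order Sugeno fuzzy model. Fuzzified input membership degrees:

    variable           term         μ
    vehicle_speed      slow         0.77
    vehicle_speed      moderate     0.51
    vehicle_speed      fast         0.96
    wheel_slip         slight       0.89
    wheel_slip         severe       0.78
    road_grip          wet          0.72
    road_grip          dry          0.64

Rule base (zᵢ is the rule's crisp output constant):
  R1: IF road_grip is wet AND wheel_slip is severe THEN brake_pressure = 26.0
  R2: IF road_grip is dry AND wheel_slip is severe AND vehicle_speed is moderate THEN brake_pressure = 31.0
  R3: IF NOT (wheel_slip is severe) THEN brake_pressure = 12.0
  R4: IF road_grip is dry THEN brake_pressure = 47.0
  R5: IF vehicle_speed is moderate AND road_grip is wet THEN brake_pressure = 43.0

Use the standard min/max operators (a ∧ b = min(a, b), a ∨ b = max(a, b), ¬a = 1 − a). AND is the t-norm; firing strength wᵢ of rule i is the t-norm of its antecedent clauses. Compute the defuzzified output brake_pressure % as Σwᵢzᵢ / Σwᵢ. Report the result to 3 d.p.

34.300

R1 (z=26.0): wet=0.72, severe=0.78; AND[min(a, b)] → w = 0.72
R2 (z=31.0): dry=0.64, severe=0.78, moderate=0.51; AND[min(a, b)] → w = 0.51
R3 (z=12.0): ¬severe=1−0.78=0.22 → w = 0.22
R4 (z=47.0): dry=0.64 → w = 0.64
R5 (z=43.0): moderate=0.51, wet=0.72; AND[min(a, b)] → w = 0.51
Weighted average = (0.72·26.0 + 0.51·31.0 + 0.22·12.0 + 0.64·47.0 + 0.51·43.0) / (0.72 + 0.51 + 0.22 + 0.64 + 0.51)
  = 89.1800 / 2.6000 = 34.300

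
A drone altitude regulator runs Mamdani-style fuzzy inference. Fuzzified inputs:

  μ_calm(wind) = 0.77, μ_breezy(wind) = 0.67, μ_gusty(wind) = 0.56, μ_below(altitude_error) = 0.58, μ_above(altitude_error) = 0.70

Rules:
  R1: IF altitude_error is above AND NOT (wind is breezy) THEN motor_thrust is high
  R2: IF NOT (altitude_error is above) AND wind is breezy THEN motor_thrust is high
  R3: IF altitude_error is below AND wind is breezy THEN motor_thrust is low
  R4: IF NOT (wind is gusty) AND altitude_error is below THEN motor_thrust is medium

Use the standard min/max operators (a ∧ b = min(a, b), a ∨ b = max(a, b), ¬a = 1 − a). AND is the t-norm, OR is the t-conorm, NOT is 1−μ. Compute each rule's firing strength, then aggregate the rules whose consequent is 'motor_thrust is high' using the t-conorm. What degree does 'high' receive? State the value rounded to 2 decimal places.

R1: above=0.70, ¬breezy=1−0.67=0.33; AND[min(a, b)] → w = 0.33
R2: ¬above=1−0.70=0.30, breezy=0.67; AND[min(a, b)] → w = 0.30
R3: below=0.58, breezy=0.67; AND[min(a, b)] → w = 0.58
R4: ¬gusty=1−0.56=0.44, below=0.58; AND[min(a, b)] → w = 0.44
Rules with consequent 'high': {R1, R2} → strengths 0.33, 0.30
Aggregate via t-conorm [max(a, b)]: 0.33

0.33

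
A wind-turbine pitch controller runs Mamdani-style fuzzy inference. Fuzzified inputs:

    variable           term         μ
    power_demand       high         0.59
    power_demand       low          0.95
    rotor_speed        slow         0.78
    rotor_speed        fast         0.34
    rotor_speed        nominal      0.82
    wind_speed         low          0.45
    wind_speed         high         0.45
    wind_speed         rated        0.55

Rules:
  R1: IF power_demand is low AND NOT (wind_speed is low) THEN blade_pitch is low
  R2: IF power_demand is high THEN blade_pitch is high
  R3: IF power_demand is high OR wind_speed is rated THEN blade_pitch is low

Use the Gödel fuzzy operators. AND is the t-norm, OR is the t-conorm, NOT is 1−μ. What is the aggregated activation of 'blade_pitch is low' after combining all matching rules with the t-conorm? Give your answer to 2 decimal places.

0.59

R1: low=0.95, ¬low=1−0.45=0.55; AND[min(a, b)] → w = 0.55
R2: high=0.59 → w = 0.59
R3: high=0.59, rated=0.55; OR[max(a, b)] → w = 0.59
Rules with consequent 'low': {R1, R3} → strengths 0.55, 0.59
Aggregate via t-conorm [max(a, b)]: 0.59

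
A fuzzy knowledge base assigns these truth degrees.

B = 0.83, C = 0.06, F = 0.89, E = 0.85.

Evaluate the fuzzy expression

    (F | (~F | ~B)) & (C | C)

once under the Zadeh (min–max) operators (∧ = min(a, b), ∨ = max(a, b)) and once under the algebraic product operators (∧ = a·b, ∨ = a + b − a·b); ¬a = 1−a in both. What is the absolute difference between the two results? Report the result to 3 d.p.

0.047

Under Zadeh (min–max):
  ~F = 1 − 0.89 = 0.11
  ~B = 1 − 0.83 = 0.17
  ~F | ~B = max(a, b) on (0.11, 0.17) = 0.17
  F | (~F | ~B) = max(a, b) on (0.89, 0.17) = 0.89
  C | C = max(a, b) on (0.06, 0.06) = 0.06
  (F | (~F | ~B)) & (C | C) = min(a, b) on (0.89, 0.06) = 0.06
  → value = 0.0600
Under algebraic product:
  ~F = 1 − 0.8900 = 0.1100
  ~B = 1 − 0.8300 = 0.1700
  ~F | ~B = a + b − a·b on (0.1100, 0.1700) = 0.2613
  F | (~F | ~B) = a + b − a·b on (0.8900, 0.2613) = 0.9187
  C | C = a + b − a·b on (0.0600, 0.0600) = 0.1164
  (F | (~F | ~B)) & (C | C) = a·b on (0.9187, 0.1164) = 0.1069
  → value = 0.1069
|0.0600 − 0.1069| = 0.047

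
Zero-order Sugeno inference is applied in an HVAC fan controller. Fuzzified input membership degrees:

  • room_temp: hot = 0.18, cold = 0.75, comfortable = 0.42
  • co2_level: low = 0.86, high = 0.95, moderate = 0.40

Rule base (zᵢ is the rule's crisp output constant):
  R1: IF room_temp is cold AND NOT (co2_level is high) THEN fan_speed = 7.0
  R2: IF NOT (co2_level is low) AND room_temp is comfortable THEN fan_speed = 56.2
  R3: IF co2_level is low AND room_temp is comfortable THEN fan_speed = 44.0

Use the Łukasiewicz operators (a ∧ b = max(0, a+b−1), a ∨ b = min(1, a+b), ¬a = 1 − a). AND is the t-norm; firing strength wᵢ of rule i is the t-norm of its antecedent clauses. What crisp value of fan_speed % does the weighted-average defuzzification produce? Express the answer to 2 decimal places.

44.00

R1 (z=7.0): cold=0.75, ¬high=1−0.95=0.05; AND[max(0, a+b−1)] → w = 0.00
R2 (z=56.2): ¬low=1−0.86=0.14, comfortable=0.42; AND[max(0, a+b−1)] → w = 0.00
R3 (z=44.0): low=0.86, comfortable=0.42; AND[max(0, a+b−1)] → w = 0.28
Weighted average = (0.00·7.0 + 0.00·56.2 + 0.28·44.0) / (0.00 + 0.00 + 0.28)
  = 12.3200 / 0.2800 = 44.00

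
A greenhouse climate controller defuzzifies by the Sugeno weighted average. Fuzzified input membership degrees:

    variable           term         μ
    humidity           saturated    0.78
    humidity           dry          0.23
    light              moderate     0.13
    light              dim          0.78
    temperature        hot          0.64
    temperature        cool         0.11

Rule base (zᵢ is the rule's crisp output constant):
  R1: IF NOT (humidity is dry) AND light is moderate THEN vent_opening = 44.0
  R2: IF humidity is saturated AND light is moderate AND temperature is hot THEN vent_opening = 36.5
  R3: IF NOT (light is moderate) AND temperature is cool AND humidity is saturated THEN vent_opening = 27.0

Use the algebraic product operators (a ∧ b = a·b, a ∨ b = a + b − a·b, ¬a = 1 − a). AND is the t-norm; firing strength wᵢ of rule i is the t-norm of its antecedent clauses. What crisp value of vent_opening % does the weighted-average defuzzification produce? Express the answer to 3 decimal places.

R1 (z=44.0): ¬dry=1−0.23=0.77, moderate=0.13; AND[a·b] → w = 0.1001
R2 (z=36.5): saturated=0.78, moderate=0.13, hot=0.64; AND[a·b] → w = 0.0649
R3 (z=27.0): ¬moderate=1−0.13=0.87, cool=0.11, saturated=0.78; AND[a·b] → w = 0.0746
Weighted average = (0.1001·44.0 + 0.0649·36.5 + 0.0746·27.0) / (0.1001 + 0.0649 + 0.0746)
  = 8.7885 / 0.2396 = 36.674

36.674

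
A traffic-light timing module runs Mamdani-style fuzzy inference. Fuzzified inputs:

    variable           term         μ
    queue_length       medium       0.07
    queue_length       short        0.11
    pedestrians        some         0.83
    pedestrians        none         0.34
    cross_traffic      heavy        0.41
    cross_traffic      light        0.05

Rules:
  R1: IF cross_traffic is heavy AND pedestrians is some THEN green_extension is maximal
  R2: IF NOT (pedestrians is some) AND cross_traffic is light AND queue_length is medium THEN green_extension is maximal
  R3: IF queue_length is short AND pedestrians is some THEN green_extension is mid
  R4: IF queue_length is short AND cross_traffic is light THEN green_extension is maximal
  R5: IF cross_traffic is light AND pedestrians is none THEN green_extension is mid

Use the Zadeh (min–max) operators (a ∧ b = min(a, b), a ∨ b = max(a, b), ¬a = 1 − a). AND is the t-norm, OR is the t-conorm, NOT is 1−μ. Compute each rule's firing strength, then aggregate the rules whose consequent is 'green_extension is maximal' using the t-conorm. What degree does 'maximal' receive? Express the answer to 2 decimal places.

R1: heavy=0.41, some=0.83; AND[min(a, b)] → w = 0.41
R2: ¬some=1−0.83=0.17, light=0.05, medium=0.07; AND[min(a, b)] → w = 0.05
R3: short=0.11, some=0.83; AND[min(a, b)] → w = 0.11
R4: short=0.11, light=0.05; AND[min(a, b)] → w = 0.05
R5: light=0.05, none=0.34; AND[min(a, b)] → w = 0.05
Rules with consequent 'maximal': {R1, R2, R4} → strengths 0.41, 0.05, 0.05
Aggregate via t-conorm [max(a, b)]: 0.41

0.41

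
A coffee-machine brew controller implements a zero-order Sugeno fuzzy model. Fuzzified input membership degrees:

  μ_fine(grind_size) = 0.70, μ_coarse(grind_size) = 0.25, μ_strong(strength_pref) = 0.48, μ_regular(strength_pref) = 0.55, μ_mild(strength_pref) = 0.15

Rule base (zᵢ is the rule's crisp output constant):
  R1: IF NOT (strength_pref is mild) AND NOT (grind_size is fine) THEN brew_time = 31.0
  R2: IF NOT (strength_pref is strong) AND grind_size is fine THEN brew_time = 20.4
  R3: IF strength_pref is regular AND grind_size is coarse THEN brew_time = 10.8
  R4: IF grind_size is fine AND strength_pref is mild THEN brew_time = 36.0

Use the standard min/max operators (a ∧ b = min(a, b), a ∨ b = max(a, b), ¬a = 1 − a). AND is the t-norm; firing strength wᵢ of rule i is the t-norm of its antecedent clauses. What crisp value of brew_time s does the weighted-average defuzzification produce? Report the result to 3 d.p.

22.957

R1 (z=31.0): ¬mild=1−0.15=0.85, ¬fine=1−0.70=0.30; AND[min(a, b)] → w = 0.30
R2 (z=20.4): ¬strong=1−0.48=0.52, fine=0.70; AND[min(a, b)] → w = 0.52
R3 (z=10.8): regular=0.55, coarse=0.25; AND[min(a, b)] → w = 0.25
R4 (z=36.0): fine=0.70, mild=0.15; AND[min(a, b)] → w = 0.15
Weighted average = (0.30·31.0 + 0.52·20.4 + 0.25·10.8 + 0.15·36.0) / (0.30 + 0.52 + 0.25 + 0.15)
  = 28.0080 / 1.2200 = 22.957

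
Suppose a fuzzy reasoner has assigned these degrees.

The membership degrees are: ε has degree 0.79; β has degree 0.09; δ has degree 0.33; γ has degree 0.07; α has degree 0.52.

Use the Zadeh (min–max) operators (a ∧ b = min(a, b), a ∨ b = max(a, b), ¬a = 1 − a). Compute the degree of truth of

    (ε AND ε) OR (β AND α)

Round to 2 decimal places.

0.79

ε AND ε = min(a, b) on (0.79, 0.79) = 0.79
β AND α = min(a, b) on (0.09, 0.52) = 0.09
(ε AND ε) OR (β AND α) = max(a, b) on (0.79, 0.09) = 0.79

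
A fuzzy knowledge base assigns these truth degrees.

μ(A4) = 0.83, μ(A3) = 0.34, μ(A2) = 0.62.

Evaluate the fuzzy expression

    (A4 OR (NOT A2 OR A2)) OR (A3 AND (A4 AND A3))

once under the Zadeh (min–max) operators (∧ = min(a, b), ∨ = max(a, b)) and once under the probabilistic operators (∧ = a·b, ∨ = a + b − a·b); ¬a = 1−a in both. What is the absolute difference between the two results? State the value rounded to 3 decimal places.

0.134

Under Zadeh (min–max):
  NOT A2 = 1 − 0.62 = 0.38
  NOT A2 OR A2 = max(a, b) on (0.38, 0.62) = 0.62
  A4 OR (NOT A2 OR A2) = max(a, b) on (0.83, 0.62) = 0.83
  A4 AND A3 = min(a, b) on (0.83, 0.34) = 0.34
  A3 AND (A4 AND A3) = min(a, b) on (0.34, 0.34) = 0.34
  (A4 OR (NOT A2 OR A2)) OR (A3 AND (A4 AND A3)) = max(a, b) on (0.83, 0.34) = 0.83
  → value = 0.8300
Under probabilistic:
  NOT A2 = 1 − 0.6200 = 0.3800
  NOT A2 OR A2 = a + b − a·b on (0.3800, 0.6200) = 0.7644
  A4 OR (NOT A2 OR A2) = a + b − a·b on (0.8300, 0.7644) = 0.9599
  A4 AND A3 = a·b on (0.8300, 0.3400) = 0.2822
  A3 AND (A4 AND A3) = a·b on (0.3400, 0.2822) = 0.0959
  (A4 OR (NOT A2 OR A2)) OR (A3 AND (A4 AND A3)) = a + b − a·b on (0.9599, 0.0959) = 0.9638
  → value = 0.9638
|0.8300 − 0.9638| = 0.134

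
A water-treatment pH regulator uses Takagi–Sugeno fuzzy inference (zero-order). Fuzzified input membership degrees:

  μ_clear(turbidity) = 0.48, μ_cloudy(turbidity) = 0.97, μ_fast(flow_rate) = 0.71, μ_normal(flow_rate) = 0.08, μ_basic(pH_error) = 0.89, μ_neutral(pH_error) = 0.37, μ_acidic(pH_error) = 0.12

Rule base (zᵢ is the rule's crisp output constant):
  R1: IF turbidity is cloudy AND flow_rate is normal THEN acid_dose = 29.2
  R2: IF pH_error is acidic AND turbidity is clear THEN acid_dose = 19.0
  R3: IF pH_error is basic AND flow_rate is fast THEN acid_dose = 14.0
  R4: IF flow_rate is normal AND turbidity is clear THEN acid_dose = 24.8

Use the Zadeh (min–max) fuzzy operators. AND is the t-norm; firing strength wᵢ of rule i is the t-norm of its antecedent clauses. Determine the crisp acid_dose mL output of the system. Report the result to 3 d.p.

16.707

R1 (z=29.2): cloudy=0.97, normal=0.08; AND[min(a, b)] → w = 0.08
R2 (z=19.0): acidic=0.12, clear=0.48; AND[min(a, b)] → w = 0.12
R3 (z=14.0): basic=0.89, fast=0.71; AND[min(a, b)] → w = 0.71
R4 (z=24.8): normal=0.08, clear=0.48; AND[min(a, b)] → w = 0.08
Weighted average = (0.08·29.2 + 0.12·19.0 + 0.71·14.0 + 0.08·24.8) / (0.08 + 0.12 + 0.71 + 0.08)
  = 16.5400 / 0.9900 = 16.707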